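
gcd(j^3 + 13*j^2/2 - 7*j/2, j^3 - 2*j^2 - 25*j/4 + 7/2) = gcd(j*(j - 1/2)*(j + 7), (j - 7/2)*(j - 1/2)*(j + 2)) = j - 1/2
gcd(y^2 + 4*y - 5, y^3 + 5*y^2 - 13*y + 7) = y - 1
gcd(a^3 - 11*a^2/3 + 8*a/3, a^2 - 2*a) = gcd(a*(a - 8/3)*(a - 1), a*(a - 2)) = a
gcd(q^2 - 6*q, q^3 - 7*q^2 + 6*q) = q^2 - 6*q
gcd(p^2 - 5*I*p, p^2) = p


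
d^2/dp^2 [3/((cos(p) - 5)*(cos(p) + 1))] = 3*(-4*sin(p)^4 + 38*sin(p)^2 + 5*cos(p) + 3*cos(3*p) + 8)/((cos(p) - 5)^3*(cos(p) + 1)^3)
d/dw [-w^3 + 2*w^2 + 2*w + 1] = -3*w^2 + 4*w + 2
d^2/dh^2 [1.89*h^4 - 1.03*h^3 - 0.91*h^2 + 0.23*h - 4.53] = 22.68*h^2 - 6.18*h - 1.82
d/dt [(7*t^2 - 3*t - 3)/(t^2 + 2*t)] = (17*t^2 + 6*t + 6)/(t^2*(t^2 + 4*t + 4))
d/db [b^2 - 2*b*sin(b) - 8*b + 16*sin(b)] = -2*b*cos(b) + 2*b - 2*sin(b) + 16*cos(b) - 8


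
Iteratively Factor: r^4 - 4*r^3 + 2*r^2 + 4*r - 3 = (r - 3)*(r^3 - r^2 - r + 1) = (r - 3)*(r - 1)*(r^2 - 1) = (r - 3)*(r - 1)^2*(r + 1)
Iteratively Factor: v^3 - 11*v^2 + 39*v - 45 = (v - 3)*(v^2 - 8*v + 15) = (v - 3)^2*(v - 5)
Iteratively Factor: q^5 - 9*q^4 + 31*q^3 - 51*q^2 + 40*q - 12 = (q - 1)*(q^4 - 8*q^3 + 23*q^2 - 28*q + 12) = (q - 2)*(q - 1)*(q^3 - 6*q^2 + 11*q - 6) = (q - 2)*(q - 1)^2*(q^2 - 5*q + 6) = (q - 3)*(q - 2)*(q - 1)^2*(q - 2)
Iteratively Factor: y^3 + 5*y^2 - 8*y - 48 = (y + 4)*(y^2 + y - 12) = (y - 3)*(y + 4)*(y + 4)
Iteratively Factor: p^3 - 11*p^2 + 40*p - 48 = (p - 4)*(p^2 - 7*p + 12) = (p - 4)*(p - 3)*(p - 4)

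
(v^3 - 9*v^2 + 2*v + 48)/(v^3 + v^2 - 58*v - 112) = (v - 3)/(v + 7)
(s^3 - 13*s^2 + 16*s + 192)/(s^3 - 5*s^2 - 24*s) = (s - 8)/s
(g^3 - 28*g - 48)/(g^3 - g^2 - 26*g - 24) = (g + 2)/(g + 1)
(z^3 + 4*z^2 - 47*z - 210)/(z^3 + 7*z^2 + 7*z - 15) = (z^2 - z - 42)/(z^2 + 2*z - 3)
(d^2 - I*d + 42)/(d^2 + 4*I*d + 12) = (d - 7*I)/(d - 2*I)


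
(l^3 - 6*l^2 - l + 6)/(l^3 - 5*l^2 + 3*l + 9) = (l^2 - 7*l + 6)/(l^2 - 6*l + 9)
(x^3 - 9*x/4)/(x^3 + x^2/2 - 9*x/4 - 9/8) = 2*x/(2*x + 1)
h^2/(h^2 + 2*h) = h/(h + 2)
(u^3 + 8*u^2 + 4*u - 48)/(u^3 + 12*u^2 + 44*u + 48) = (u - 2)/(u + 2)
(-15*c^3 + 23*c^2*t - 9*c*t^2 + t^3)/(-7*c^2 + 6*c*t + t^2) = (15*c^2 - 8*c*t + t^2)/(7*c + t)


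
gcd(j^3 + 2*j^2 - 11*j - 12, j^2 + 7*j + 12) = j + 4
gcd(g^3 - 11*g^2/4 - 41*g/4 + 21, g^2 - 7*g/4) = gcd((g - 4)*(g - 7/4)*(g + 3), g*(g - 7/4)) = g - 7/4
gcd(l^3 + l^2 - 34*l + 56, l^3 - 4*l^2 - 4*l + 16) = l^2 - 6*l + 8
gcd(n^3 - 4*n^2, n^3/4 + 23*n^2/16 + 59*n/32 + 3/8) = 1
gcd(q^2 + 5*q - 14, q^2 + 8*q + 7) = q + 7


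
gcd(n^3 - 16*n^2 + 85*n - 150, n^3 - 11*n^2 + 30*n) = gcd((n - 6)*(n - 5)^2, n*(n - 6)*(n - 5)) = n^2 - 11*n + 30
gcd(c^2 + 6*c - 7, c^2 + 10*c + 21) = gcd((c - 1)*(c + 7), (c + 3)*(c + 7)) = c + 7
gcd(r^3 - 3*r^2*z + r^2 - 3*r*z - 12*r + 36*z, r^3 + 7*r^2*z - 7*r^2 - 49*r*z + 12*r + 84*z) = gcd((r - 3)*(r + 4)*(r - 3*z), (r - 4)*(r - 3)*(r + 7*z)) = r - 3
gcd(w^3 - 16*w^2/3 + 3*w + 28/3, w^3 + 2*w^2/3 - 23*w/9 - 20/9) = w + 1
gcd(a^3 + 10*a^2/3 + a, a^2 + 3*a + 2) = 1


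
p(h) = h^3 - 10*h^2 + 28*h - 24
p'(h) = 3*h^2 - 20*h + 28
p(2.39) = -0.55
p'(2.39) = -2.66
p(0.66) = -9.59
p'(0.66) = 16.11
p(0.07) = -22.09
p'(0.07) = 26.61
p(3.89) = -7.54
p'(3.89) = -4.40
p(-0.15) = -28.43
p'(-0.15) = 31.07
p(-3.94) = -350.72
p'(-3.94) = 153.37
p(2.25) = -0.23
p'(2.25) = -1.81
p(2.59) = -1.19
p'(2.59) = -3.68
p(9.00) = 147.00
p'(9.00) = 91.00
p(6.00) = 0.00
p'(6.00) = 16.00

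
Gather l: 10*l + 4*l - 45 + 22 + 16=14*l - 7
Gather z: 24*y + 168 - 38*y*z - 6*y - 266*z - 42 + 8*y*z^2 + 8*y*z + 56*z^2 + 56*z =18*y + z^2*(8*y + 56) + z*(-30*y - 210) + 126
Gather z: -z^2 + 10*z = -z^2 + 10*z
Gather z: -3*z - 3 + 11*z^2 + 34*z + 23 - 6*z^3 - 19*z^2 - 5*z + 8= -6*z^3 - 8*z^2 + 26*z + 28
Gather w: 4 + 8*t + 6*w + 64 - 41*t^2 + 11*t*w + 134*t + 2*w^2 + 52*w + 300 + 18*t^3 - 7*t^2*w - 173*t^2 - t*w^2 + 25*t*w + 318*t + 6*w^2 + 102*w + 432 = 18*t^3 - 214*t^2 + 460*t + w^2*(8 - t) + w*(-7*t^2 + 36*t + 160) + 800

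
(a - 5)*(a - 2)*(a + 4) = a^3 - 3*a^2 - 18*a + 40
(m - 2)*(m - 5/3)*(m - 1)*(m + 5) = m^4 + m^3/3 - 49*m^2/3 + 95*m/3 - 50/3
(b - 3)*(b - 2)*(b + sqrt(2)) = b^3 - 5*b^2 + sqrt(2)*b^2 - 5*sqrt(2)*b + 6*b + 6*sqrt(2)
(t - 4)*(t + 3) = t^2 - t - 12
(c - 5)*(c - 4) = c^2 - 9*c + 20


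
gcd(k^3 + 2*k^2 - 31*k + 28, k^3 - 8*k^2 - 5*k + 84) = k - 4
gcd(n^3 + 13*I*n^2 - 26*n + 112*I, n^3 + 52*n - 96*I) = n^2 + 6*I*n + 16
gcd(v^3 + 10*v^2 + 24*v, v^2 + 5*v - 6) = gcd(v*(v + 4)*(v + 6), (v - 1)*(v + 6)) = v + 6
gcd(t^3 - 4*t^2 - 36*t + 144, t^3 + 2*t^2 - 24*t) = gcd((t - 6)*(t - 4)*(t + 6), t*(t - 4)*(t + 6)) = t^2 + 2*t - 24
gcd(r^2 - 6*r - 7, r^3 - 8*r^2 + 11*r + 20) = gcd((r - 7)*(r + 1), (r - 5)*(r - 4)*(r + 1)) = r + 1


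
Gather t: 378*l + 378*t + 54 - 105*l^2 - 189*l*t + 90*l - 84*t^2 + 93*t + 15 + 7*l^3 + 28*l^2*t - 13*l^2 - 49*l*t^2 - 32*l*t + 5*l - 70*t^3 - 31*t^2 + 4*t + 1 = 7*l^3 - 118*l^2 + 473*l - 70*t^3 + t^2*(-49*l - 115) + t*(28*l^2 - 221*l + 475) + 70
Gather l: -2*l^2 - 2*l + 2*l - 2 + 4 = 2 - 2*l^2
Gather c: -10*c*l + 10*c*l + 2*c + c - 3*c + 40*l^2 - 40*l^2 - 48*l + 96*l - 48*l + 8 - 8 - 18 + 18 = 0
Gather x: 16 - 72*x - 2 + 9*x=14 - 63*x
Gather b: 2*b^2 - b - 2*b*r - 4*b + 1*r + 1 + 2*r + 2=2*b^2 + b*(-2*r - 5) + 3*r + 3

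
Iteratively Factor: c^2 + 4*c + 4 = (c + 2)*(c + 2)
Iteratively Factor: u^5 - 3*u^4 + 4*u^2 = (u)*(u^4 - 3*u^3 + 4*u) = u*(u - 2)*(u^3 - u^2 - 2*u) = u^2*(u - 2)*(u^2 - u - 2) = u^2*(u - 2)*(u + 1)*(u - 2)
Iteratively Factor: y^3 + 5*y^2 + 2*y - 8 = (y - 1)*(y^2 + 6*y + 8) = (y - 1)*(y + 2)*(y + 4)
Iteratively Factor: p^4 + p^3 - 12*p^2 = (p + 4)*(p^3 - 3*p^2) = p*(p + 4)*(p^2 - 3*p) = p^2*(p + 4)*(p - 3)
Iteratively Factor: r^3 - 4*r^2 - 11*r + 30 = (r - 5)*(r^2 + r - 6) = (r - 5)*(r - 2)*(r + 3)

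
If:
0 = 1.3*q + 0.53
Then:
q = -0.41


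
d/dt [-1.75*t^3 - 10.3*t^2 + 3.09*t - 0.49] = -5.25*t^2 - 20.6*t + 3.09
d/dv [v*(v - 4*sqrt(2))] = 2*v - 4*sqrt(2)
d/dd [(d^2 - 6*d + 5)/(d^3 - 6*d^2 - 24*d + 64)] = (-d^4 + 12*d^3 - 75*d^2 + 188*d - 264)/(d^6 - 12*d^5 - 12*d^4 + 416*d^3 - 192*d^2 - 3072*d + 4096)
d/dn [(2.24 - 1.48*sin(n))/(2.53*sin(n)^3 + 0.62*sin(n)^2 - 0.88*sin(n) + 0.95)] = (7.4888*sin(n)^3 - 16.084*sin(n)^2 - 2.7776*sin(n) + 0.5652)*cos(n)/(6.4009*sin(n)^6 + 3.1372*sin(n)^5 - 4.0684*sin(n)^4 + 3.7158*sin(n)^3 + 1.9524*sin(n)^2 - 1.672*sin(n) + 0.9025)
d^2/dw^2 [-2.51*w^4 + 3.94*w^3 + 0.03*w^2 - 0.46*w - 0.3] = -30.12*w^2 + 23.64*w + 0.06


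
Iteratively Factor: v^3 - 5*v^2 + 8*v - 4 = (v - 1)*(v^2 - 4*v + 4) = (v - 2)*(v - 1)*(v - 2)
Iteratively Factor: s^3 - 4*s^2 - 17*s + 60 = (s + 4)*(s^2 - 8*s + 15) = (s - 5)*(s + 4)*(s - 3)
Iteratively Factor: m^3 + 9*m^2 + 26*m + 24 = (m + 3)*(m^2 + 6*m + 8) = (m + 3)*(m + 4)*(m + 2)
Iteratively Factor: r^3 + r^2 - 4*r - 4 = (r + 2)*(r^2 - r - 2) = (r - 2)*(r + 2)*(r + 1)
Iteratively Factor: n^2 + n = (n)*(n + 1)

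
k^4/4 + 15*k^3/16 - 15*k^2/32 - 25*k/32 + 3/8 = (k/4 + 1)*(k - 3/4)*(k - 1/2)*(k + 1)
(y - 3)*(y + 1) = y^2 - 2*y - 3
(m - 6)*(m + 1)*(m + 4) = m^3 - m^2 - 26*m - 24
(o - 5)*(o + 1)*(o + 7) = o^3 + 3*o^2 - 33*o - 35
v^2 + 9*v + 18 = (v + 3)*(v + 6)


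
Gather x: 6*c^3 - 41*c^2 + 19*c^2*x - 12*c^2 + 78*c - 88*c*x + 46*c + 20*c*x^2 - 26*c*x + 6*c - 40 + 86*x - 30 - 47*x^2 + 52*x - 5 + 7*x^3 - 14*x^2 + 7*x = 6*c^3 - 53*c^2 + 130*c + 7*x^3 + x^2*(20*c - 61) + x*(19*c^2 - 114*c + 145) - 75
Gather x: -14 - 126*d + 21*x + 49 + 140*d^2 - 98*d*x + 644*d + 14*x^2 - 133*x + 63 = 140*d^2 + 518*d + 14*x^2 + x*(-98*d - 112) + 98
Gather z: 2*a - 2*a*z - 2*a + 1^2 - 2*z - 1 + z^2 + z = z^2 + z*(-2*a - 1)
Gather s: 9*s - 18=9*s - 18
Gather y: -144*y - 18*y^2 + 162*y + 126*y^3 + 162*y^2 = 126*y^3 + 144*y^2 + 18*y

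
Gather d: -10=-10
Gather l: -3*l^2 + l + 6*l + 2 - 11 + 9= -3*l^2 + 7*l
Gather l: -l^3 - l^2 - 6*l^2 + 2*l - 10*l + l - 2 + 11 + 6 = -l^3 - 7*l^2 - 7*l + 15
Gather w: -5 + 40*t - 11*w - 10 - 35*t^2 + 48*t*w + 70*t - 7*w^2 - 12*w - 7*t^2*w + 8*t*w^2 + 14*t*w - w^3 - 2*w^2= -35*t^2 + 110*t - w^3 + w^2*(8*t - 9) + w*(-7*t^2 + 62*t - 23) - 15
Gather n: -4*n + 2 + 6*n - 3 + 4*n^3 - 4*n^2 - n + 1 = 4*n^3 - 4*n^2 + n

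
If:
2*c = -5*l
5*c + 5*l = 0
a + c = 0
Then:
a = 0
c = 0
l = 0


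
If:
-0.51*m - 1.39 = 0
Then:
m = -2.73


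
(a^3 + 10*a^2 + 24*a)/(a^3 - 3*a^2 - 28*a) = (a + 6)/(a - 7)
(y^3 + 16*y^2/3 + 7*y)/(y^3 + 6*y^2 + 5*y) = (y^2 + 16*y/3 + 7)/(y^2 + 6*y + 5)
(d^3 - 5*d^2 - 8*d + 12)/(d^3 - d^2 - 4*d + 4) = (d - 6)/(d - 2)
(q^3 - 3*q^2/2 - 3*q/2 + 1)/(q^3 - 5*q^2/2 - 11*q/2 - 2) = (2*q^2 - 5*q + 2)/(2*q^2 - 7*q - 4)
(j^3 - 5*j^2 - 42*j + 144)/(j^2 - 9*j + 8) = (j^2 + 3*j - 18)/(j - 1)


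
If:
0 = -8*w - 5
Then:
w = -5/8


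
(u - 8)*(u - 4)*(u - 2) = u^3 - 14*u^2 + 56*u - 64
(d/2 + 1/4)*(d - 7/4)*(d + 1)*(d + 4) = d^4/2 + 15*d^3/8 - 25*d^2/16 - 75*d/16 - 7/4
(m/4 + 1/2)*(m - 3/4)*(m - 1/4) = m^3/4 + m^2/4 - 29*m/64 + 3/32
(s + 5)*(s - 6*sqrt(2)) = s^2 - 6*sqrt(2)*s + 5*s - 30*sqrt(2)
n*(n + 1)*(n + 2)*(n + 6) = n^4 + 9*n^3 + 20*n^2 + 12*n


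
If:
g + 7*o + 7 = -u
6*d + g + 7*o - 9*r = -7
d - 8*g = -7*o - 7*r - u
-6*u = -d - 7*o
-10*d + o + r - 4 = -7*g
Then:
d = -469/248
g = -18669/9920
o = -2917/4960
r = -11403/9920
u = -9933/9920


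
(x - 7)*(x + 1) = x^2 - 6*x - 7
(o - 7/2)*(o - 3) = o^2 - 13*o/2 + 21/2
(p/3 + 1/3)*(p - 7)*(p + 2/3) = p^3/3 - 16*p^2/9 - 11*p/3 - 14/9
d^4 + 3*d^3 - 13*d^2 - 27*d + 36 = (d - 3)*(d - 1)*(d + 3)*(d + 4)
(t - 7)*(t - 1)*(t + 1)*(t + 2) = t^4 - 5*t^3 - 15*t^2 + 5*t + 14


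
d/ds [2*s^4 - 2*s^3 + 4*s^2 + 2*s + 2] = 8*s^3 - 6*s^2 + 8*s + 2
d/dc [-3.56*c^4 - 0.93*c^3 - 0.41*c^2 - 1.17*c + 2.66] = -14.24*c^3 - 2.79*c^2 - 0.82*c - 1.17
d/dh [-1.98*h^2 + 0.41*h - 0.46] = 0.41 - 3.96*h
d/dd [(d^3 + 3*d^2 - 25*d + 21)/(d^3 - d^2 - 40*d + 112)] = 2*(5 - 2*d)/(d^3 - 12*d^2 + 48*d - 64)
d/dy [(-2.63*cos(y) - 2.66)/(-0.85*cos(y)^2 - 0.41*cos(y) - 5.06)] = (2.2355*cos(y)^2 + 4.522*cos(y) - 12.2172)*sin(y)/(0.7225*cos(y)^4 + 0.697*cos(y)^3 + 8.7701*cos(y)^2 + 4.1492*cos(y) + 25.6036)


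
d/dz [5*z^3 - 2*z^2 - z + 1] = 15*z^2 - 4*z - 1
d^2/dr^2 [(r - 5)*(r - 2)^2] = 6*r - 18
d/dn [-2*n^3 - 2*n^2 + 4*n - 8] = -6*n^2 - 4*n + 4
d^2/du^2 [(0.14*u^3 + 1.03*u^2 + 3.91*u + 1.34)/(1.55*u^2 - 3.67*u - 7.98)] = (-8.88178419700125e-16*u^5 - 1.77635683940025e-15*u^4 + 37.740472*u^3 + 120.357264*u^2 + 297.932736*u - 28.594016)/(3.723875*u^6 - 26.451525*u^5 + 5.114535*u^4 + 222.934517*u^3 - 26.331606*u^2 - 701.121204*u - 508.169592)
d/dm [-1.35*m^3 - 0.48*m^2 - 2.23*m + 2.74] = -4.05*m^2 - 0.96*m - 2.23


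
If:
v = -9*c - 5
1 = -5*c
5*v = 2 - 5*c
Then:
No Solution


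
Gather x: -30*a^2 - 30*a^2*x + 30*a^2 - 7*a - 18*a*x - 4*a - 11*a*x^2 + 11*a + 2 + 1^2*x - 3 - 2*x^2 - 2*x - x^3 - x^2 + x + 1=-x^3 + x^2*(-11*a - 3) + x*(-30*a^2 - 18*a)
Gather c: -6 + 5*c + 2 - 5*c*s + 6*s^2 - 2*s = c*(5 - 5*s) + 6*s^2 - 2*s - 4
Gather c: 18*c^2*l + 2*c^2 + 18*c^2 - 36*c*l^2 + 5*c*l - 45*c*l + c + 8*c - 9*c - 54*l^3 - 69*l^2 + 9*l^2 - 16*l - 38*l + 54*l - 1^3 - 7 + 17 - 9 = c^2*(18*l + 20) + c*(-36*l^2 - 40*l) - 54*l^3 - 60*l^2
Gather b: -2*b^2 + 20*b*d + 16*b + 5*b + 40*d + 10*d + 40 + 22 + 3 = -2*b^2 + b*(20*d + 21) + 50*d + 65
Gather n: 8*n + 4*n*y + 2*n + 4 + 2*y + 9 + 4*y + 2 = n*(4*y + 10) + 6*y + 15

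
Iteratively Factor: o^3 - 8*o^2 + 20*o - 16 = (o - 4)*(o^2 - 4*o + 4) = (o - 4)*(o - 2)*(o - 2)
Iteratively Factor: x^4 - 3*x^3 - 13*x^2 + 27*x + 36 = (x - 4)*(x^3 + x^2 - 9*x - 9) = (x - 4)*(x - 3)*(x^2 + 4*x + 3) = (x - 4)*(x - 3)*(x + 1)*(x + 3)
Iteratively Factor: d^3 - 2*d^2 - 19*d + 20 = (d - 1)*(d^2 - d - 20) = (d - 1)*(d + 4)*(d - 5)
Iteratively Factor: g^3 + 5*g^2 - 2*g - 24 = (g - 2)*(g^2 + 7*g + 12) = (g - 2)*(g + 4)*(g + 3)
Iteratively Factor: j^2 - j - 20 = (j + 4)*(j - 5)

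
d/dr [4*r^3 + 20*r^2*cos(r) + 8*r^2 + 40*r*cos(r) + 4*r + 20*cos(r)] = -20*r^2*sin(r) + 12*r^2 - 40*r*sin(r) + 40*r*cos(r) + 16*r - 20*sin(r) + 40*cos(r) + 4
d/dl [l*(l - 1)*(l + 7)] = 3*l^2 + 12*l - 7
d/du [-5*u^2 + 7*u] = 7 - 10*u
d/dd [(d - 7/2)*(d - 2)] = 2*d - 11/2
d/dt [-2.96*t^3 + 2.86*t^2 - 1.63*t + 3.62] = -8.88*t^2 + 5.72*t - 1.63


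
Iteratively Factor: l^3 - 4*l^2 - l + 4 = (l + 1)*(l^2 - 5*l + 4) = (l - 4)*(l + 1)*(l - 1)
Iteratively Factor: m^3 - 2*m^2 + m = (m - 1)*(m^2 - m) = m*(m - 1)*(m - 1)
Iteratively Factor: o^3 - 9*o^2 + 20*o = (o - 4)*(o^2 - 5*o) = (o - 5)*(o - 4)*(o)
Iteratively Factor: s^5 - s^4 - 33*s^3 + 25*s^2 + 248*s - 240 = (s - 3)*(s^4 + 2*s^3 - 27*s^2 - 56*s + 80) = (s - 3)*(s + 4)*(s^3 - 2*s^2 - 19*s + 20) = (s - 5)*(s - 3)*(s + 4)*(s^2 + 3*s - 4) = (s - 5)*(s - 3)*(s + 4)^2*(s - 1)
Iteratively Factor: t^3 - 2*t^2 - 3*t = (t)*(t^2 - 2*t - 3) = t*(t + 1)*(t - 3)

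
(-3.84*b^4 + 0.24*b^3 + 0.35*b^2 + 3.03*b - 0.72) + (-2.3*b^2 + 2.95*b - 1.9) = -3.84*b^4 + 0.24*b^3 - 1.95*b^2 + 5.98*b - 2.62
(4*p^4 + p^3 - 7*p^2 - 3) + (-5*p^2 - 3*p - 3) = 4*p^4 + p^3 - 12*p^2 - 3*p - 6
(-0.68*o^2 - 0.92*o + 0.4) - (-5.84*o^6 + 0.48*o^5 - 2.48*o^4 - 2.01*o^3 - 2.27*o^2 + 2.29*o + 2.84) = 5.84*o^6 - 0.48*o^5 + 2.48*o^4 + 2.01*o^3 + 1.59*o^2 - 3.21*o - 2.44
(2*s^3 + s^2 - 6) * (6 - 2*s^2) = -4*s^5 - 2*s^4 + 12*s^3 + 18*s^2 - 36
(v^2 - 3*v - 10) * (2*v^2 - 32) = 2*v^4 - 6*v^3 - 52*v^2 + 96*v + 320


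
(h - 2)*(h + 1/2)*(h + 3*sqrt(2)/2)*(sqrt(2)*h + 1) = sqrt(2)*h^4 - 3*sqrt(2)*h^3/2 + 4*h^3 - 6*h^2 + sqrt(2)*h^2/2 - 4*h - 9*sqrt(2)*h/4 - 3*sqrt(2)/2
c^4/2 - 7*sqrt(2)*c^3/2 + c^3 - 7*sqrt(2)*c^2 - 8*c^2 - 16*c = c*(c/2 + sqrt(2)/2)*(c + 2)*(c - 8*sqrt(2))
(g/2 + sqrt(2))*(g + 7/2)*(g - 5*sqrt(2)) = g^3/2 - 3*sqrt(2)*g^2/2 + 7*g^2/4 - 10*g - 21*sqrt(2)*g/4 - 35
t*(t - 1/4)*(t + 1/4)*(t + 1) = t^4 + t^3 - t^2/16 - t/16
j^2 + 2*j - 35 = (j - 5)*(j + 7)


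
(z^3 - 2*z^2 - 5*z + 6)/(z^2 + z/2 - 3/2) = 2*(z^2 - z - 6)/(2*z + 3)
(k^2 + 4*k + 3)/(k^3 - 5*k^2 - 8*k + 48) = (k + 1)/(k^2 - 8*k + 16)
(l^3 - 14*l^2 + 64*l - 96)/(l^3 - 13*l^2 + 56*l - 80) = (l - 6)/(l - 5)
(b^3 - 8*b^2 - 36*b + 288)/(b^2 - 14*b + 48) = b + 6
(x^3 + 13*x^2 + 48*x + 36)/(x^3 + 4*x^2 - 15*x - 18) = (x + 6)/(x - 3)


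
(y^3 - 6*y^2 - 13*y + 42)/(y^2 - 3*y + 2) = (y^2 - 4*y - 21)/(y - 1)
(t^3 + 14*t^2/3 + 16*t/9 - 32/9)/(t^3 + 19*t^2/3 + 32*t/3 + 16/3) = (t - 2/3)/(t + 1)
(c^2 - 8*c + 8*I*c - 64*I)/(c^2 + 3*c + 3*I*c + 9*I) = (c^2 + 8*c*(-1 + I) - 64*I)/(c^2 + 3*c*(1 + I) + 9*I)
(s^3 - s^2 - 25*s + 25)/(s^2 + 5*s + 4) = (s^3 - s^2 - 25*s + 25)/(s^2 + 5*s + 4)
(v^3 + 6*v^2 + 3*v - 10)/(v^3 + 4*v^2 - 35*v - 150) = (v^2 + v - 2)/(v^2 - v - 30)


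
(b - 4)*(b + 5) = b^2 + b - 20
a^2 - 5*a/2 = a*(a - 5/2)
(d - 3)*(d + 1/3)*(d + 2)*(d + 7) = d^4 + 19*d^3/3 - 11*d^2 - 139*d/3 - 14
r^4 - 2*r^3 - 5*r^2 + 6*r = r*(r - 3)*(r - 1)*(r + 2)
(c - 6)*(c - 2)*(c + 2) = c^3 - 6*c^2 - 4*c + 24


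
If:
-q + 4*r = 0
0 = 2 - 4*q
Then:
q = 1/2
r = 1/8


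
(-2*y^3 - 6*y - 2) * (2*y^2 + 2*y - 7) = -4*y^5 - 4*y^4 + 2*y^3 - 16*y^2 + 38*y + 14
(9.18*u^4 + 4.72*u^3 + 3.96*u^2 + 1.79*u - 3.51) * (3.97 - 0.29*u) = -2.6622*u^5 + 35.0758*u^4 + 17.59*u^3 + 15.2021*u^2 + 8.1242*u - 13.9347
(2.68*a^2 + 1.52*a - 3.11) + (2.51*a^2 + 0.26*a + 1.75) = 5.19*a^2 + 1.78*a - 1.36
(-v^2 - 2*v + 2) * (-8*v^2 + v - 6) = 8*v^4 + 15*v^3 - 12*v^2 + 14*v - 12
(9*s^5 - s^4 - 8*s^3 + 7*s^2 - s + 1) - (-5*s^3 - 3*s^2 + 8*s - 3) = 9*s^5 - s^4 - 3*s^3 + 10*s^2 - 9*s + 4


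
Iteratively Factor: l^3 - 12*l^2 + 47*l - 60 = (l - 4)*(l^2 - 8*l + 15) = (l - 5)*(l - 4)*(l - 3)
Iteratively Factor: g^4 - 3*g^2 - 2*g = (g - 2)*(g^3 + 2*g^2 + g) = g*(g - 2)*(g^2 + 2*g + 1) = g*(g - 2)*(g + 1)*(g + 1)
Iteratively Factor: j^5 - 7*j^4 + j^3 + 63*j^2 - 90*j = (j + 3)*(j^4 - 10*j^3 + 31*j^2 - 30*j) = (j - 3)*(j + 3)*(j^3 - 7*j^2 + 10*j) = (j - 5)*(j - 3)*(j + 3)*(j^2 - 2*j) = (j - 5)*(j - 3)*(j - 2)*(j + 3)*(j)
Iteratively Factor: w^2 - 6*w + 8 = (w - 4)*(w - 2)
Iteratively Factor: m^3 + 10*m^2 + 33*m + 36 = (m + 4)*(m^2 + 6*m + 9) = (m + 3)*(m + 4)*(m + 3)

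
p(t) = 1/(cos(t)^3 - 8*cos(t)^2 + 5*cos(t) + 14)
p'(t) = (3*sin(t)*cos(t)^2 - 16*sin(t)*cos(t) + 5*sin(t))/(cos(t)^3 - 8*cos(t)^2 + 5*cos(t) + 14)^2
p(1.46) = 0.07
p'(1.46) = 0.02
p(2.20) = 0.12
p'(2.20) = 0.19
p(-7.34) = 0.07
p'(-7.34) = 0.01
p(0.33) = 0.08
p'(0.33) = -0.02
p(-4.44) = 0.08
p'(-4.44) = 0.06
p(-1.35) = 0.07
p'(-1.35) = -0.01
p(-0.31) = 0.08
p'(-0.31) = 0.01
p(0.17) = 0.08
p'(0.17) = -0.01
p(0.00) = 0.08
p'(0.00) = 0.00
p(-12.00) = 0.08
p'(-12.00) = -0.02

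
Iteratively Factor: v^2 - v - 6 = (v + 2)*(v - 3)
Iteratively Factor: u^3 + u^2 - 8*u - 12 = (u + 2)*(u^2 - u - 6) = (u + 2)^2*(u - 3)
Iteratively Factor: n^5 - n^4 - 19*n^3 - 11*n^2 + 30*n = (n - 1)*(n^4 - 19*n^2 - 30*n) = (n - 5)*(n - 1)*(n^3 + 5*n^2 + 6*n) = n*(n - 5)*(n - 1)*(n^2 + 5*n + 6) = n*(n - 5)*(n - 1)*(n + 2)*(n + 3)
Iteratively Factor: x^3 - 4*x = (x)*(x^2 - 4) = x*(x + 2)*(x - 2)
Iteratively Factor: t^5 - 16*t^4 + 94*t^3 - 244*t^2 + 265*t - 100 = (t - 5)*(t^4 - 11*t^3 + 39*t^2 - 49*t + 20) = (t - 5)*(t - 1)*(t^3 - 10*t^2 + 29*t - 20) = (t - 5)*(t - 1)^2*(t^2 - 9*t + 20) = (t - 5)^2*(t - 1)^2*(t - 4)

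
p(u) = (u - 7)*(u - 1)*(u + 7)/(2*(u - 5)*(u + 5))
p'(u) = (u - 7)*(u - 1)/(2*(u - 5)*(u + 5)) - (u - 7)*(u - 1)*(u + 7)/(2*(u - 5)*(u + 5)^2) + (u - 7)*(u + 7)/(2*(u - 5)*(u + 5)) - (u - 7)*(u - 1)*(u + 7)/(2*(u - 5)^2*(u + 5)) + (u - 1)*(u + 7)/(2*(u - 5)*(u + 5))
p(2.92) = 2.36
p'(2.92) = 1.72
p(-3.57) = -6.76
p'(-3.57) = 4.09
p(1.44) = 0.45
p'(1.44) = 1.05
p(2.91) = 2.34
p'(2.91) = 1.71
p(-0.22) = -1.20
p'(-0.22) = 0.99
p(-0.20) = -1.18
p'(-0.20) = 0.99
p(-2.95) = -4.88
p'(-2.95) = 2.29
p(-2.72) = -4.40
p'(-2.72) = 1.97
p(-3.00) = -5.00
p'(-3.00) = 2.38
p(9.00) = 2.29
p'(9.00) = 0.84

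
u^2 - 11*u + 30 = (u - 6)*(u - 5)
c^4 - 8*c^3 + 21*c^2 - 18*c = c*(c - 3)^2*(c - 2)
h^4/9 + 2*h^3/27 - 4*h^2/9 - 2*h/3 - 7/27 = (h/3 + 1/3)^2*(h - 7/3)*(h + 1)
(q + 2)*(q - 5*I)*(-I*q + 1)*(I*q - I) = q^4 + q^3 - 4*I*q^3 + 3*q^2 - 4*I*q^2 + 5*q + 8*I*q - 10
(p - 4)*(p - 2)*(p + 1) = p^3 - 5*p^2 + 2*p + 8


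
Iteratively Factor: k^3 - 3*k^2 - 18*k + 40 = (k + 4)*(k^2 - 7*k + 10) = (k - 5)*(k + 4)*(k - 2)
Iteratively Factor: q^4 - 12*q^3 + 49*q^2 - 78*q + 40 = (q - 5)*(q^3 - 7*q^2 + 14*q - 8) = (q - 5)*(q - 2)*(q^2 - 5*q + 4) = (q - 5)*(q - 2)*(q - 1)*(q - 4)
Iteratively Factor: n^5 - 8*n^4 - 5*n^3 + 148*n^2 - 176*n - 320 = (n - 5)*(n^4 - 3*n^3 - 20*n^2 + 48*n + 64) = (n - 5)*(n - 4)*(n^3 + n^2 - 16*n - 16) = (n - 5)*(n - 4)^2*(n^2 + 5*n + 4) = (n - 5)*(n - 4)^2*(n + 1)*(n + 4)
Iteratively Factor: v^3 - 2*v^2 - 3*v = (v + 1)*(v^2 - 3*v) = v*(v + 1)*(v - 3)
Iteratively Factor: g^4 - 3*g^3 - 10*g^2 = (g - 5)*(g^3 + 2*g^2) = g*(g - 5)*(g^2 + 2*g) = g^2*(g - 5)*(g + 2)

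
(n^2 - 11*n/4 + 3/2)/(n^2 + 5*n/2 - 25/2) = (4*n^2 - 11*n + 6)/(2*(2*n^2 + 5*n - 25))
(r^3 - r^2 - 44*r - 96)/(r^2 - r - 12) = (r^2 - 4*r - 32)/(r - 4)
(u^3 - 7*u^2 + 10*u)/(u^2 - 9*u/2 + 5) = 2*u*(u - 5)/(2*u - 5)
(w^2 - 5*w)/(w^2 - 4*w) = (w - 5)/(w - 4)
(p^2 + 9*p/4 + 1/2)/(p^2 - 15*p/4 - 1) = (p + 2)/(p - 4)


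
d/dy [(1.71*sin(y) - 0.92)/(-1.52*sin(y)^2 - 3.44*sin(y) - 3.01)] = (2.5992*sin(y)^2 - 2.7968*sin(y) - 8.3119)*cos(y)/(2.3104*sin(y)^4 + 10.4576*sin(y)^3 + 20.984*sin(y)^2 + 20.7088*sin(y) + 9.0601)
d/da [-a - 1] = -1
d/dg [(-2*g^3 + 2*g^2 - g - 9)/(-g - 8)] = (4*g^3 + 46*g^2 - 32*g - 1)/(g^2 + 16*g + 64)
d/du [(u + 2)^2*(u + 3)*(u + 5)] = 4*u^3 + 36*u^2 + 102*u + 92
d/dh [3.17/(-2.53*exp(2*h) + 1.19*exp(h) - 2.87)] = (16.0402*exp(h) - 3.7723)*exp(h)/(2.53*exp(2*h) - 1.19*exp(h) + 2.87)^2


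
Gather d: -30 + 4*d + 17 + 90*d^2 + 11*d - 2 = 90*d^2 + 15*d - 15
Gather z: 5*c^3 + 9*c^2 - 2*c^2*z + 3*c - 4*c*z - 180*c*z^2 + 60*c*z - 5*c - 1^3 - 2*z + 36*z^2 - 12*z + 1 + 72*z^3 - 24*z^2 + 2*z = 5*c^3 + 9*c^2 - 2*c + 72*z^3 + z^2*(12 - 180*c) + z*(-2*c^2 + 56*c - 12)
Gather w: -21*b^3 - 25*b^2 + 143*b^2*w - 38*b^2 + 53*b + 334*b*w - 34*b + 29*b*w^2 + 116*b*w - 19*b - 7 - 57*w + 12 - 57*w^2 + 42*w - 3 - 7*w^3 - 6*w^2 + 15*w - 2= -21*b^3 - 63*b^2 - 7*w^3 + w^2*(29*b - 63) + w*(143*b^2 + 450*b)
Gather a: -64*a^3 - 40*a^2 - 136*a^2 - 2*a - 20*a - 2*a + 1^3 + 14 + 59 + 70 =-64*a^3 - 176*a^2 - 24*a + 144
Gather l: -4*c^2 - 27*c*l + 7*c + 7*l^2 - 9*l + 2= -4*c^2 + 7*c + 7*l^2 + l*(-27*c - 9) + 2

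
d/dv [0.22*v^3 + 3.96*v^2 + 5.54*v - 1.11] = 0.66*v^2 + 7.92*v + 5.54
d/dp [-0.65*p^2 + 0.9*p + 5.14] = 0.9 - 1.3*p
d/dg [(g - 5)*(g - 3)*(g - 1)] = 3*g^2 - 18*g + 23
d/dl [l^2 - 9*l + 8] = 2*l - 9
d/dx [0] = 0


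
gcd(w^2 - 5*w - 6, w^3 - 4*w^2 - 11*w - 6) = w^2 - 5*w - 6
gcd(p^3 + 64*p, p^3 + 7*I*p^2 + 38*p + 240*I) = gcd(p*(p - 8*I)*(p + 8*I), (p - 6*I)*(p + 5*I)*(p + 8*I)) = p + 8*I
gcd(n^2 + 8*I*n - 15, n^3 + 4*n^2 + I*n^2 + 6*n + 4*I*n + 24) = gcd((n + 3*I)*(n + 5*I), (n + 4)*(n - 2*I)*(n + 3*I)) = n + 3*I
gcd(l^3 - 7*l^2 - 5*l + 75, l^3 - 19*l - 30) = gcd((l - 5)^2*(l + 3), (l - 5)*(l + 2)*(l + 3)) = l^2 - 2*l - 15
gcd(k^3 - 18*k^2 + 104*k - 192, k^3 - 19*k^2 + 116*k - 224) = k^2 - 12*k + 32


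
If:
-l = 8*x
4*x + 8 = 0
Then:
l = 16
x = -2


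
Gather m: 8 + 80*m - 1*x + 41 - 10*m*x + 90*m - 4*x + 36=m*(170 - 10*x) - 5*x + 85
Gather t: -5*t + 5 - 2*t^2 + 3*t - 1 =-2*t^2 - 2*t + 4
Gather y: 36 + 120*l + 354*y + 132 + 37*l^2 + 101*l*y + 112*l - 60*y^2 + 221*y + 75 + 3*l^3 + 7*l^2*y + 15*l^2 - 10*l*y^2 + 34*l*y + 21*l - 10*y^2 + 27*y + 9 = 3*l^3 + 52*l^2 + 253*l + y^2*(-10*l - 70) + y*(7*l^2 + 135*l + 602) + 252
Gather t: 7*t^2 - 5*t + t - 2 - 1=7*t^2 - 4*t - 3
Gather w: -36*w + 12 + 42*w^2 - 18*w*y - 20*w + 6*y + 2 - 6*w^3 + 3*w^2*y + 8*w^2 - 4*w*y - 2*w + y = -6*w^3 + w^2*(3*y + 50) + w*(-22*y - 58) + 7*y + 14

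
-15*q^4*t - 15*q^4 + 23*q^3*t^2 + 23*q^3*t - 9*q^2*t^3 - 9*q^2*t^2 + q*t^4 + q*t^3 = (-5*q + t)*(-3*q + t)*(-q + t)*(q*t + q)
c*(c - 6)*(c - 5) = c^3 - 11*c^2 + 30*c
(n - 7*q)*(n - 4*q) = n^2 - 11*n*q + 28*q^2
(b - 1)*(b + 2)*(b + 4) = b^3 + 5*b^2 + 2*b - 8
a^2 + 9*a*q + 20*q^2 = (a + 4*q)*(a + 5*q)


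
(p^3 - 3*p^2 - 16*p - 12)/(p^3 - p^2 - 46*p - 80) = (p^2 - 5*p - 6)/(p^2 - 3*p - 40)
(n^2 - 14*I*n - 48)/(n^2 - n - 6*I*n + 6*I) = (n - 8*I)/(n - 1)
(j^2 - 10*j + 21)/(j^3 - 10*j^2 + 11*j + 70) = (j - 3)/(j^2 - 3*j - 10)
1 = 1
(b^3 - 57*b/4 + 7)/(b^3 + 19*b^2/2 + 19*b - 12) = (b - 7/2)/(b + 6)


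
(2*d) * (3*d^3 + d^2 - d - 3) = 6*d^4 + 2*d^3 - 2*d^2 - 6*d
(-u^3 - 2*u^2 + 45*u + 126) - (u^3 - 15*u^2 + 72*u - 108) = -2*u^3 + 13*u^2 - 27*u + 234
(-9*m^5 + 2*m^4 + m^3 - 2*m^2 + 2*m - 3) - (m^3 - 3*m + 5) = -9*m^5 + 2*m^4 - 2*m^2 + 5*m - 8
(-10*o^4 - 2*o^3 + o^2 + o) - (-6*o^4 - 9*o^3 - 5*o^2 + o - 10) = -4*o^4 + 7*o^3 + 6*o^2 + 10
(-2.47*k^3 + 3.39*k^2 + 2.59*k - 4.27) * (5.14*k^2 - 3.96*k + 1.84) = -12.6958*k^5 + 27.2058*k^4 - 4.6566*k^3 - 25.9666*k^2 + 21.6748*k - 7.8568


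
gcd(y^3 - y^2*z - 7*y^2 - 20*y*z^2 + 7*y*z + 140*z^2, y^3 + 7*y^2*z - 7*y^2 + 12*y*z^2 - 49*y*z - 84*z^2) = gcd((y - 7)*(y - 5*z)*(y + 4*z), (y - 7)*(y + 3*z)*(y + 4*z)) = y^2 + 4*y*z - 7*y - 28*z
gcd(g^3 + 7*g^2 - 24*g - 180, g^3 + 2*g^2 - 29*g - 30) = g^2 + g - 30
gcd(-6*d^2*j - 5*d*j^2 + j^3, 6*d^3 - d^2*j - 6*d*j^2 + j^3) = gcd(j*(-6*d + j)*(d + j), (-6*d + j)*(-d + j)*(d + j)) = 6*d^2 + 5*d*j - j^2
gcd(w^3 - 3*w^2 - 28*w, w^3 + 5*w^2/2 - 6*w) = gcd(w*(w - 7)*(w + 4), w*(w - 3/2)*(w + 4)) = w^2 + 4*w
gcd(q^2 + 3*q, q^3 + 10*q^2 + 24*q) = q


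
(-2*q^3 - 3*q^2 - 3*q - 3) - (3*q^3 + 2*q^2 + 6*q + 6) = -5*q^3 - 5*q^2 - 9*q - 9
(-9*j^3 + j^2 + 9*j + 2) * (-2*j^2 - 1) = 18*j^5 - 2*j^4 - 9*j^3 - 5*j^2 - 9*j - 2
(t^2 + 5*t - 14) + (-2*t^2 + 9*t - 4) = -t^2 + 14*t - 18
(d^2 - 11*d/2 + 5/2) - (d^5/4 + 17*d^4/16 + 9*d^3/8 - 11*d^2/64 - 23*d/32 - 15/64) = -d^5/4 - 17*d^4/16 - 9*d^3/8 + 75*d^2/64 - 153*d/32 + 175/64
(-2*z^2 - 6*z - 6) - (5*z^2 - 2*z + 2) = -7*z^2 - 4*z - 8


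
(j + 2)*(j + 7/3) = j^2 + 13*j/3 + 14/3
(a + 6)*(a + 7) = a^2 + 13*a + 42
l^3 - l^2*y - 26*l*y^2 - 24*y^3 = (l - 6*y)*(l + y)*(l + 4*y)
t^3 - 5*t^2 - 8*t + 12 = (t - 6)*(t - 1)*(t + 2)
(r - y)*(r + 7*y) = r^2 + 6*r*y - 7*y^2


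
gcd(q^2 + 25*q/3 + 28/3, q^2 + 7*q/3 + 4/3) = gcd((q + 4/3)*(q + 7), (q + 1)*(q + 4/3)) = q + 4/3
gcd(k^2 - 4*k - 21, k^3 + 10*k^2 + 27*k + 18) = k + 3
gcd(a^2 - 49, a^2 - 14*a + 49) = a - 7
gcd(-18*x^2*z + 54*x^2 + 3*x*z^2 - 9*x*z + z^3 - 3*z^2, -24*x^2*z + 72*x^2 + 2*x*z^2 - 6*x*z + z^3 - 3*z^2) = 6*x*z - 18*x + z^2 - 3*z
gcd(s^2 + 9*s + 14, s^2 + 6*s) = 1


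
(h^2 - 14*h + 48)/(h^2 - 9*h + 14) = (h^2 - 14*h + 48)/(h^2 - 9*h + 14)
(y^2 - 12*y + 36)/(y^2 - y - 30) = (y - 6)/(y + 5)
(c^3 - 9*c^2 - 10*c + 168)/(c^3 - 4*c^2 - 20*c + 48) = (c - 7)/(c - 2)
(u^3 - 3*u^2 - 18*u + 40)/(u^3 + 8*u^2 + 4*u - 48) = (u - 5)/(u + 6)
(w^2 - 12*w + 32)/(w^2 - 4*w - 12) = (-w^2 + 12*w - 32)/(-w^2 + 4*w + 12)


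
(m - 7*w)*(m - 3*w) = m^2 - 10*m*w + 21*w^2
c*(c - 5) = c^2 - 5*c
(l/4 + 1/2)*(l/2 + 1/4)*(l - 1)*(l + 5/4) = l^4/8 + 11*l^3/32 + 3*l^2/64 - 23*l/64 - 5/32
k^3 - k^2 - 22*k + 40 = (k - 4)*(k - 2)*(k + 5)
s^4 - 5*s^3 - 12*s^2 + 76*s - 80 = (s - 5)*(s - 2)^2*(s + 4)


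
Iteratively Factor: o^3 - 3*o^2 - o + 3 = (o - 1)*(o^2 - 2*o - 3) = (o - 3)*(o - 1)*(o + 1)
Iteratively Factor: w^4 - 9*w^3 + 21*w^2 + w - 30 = (w + 1)*(w^3 - 10*w^2 + 31*w - 30) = (w - 3)*(w + 1)*(w^2 - 7*w + 10) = (w - 3)*(w - 2)*(w + 1)*(w - 5)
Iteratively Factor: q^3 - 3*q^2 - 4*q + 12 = (q + 2)*(q^2 - 5*q + 6) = (q - 2)*(q + 2)*(q - 3)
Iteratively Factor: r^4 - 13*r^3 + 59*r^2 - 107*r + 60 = (r - 5)*(r^3 - 8*r^2 + 19*r - 12) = (r - 5)*(r - 4)*(r^2 - 4*r + 3) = (r - 5)*(r - 4)*(r - 3)*(r - 1)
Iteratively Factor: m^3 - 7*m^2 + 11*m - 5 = (m - 1)*(m^2 - 6*m + 5) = (m - 1)^2*(m - 5)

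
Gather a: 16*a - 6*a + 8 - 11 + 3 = 10*a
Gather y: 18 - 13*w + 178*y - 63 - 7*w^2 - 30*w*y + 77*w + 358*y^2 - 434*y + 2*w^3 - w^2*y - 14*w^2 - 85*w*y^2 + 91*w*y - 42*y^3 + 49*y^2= 2*w^3 - 21*w^2 + 64*w - 42*y^3 + y^2*(407 - 85*w) + y*(-w^2 + 61*w - 256) - 45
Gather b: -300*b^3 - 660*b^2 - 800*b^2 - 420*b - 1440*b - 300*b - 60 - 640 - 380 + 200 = -300*b^3 - 1460*b^2 - 2160*b - 880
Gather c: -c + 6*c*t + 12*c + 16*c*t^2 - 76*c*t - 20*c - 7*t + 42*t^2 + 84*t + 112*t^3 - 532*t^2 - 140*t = c*(16*t^2 - 70*t - 9) + 112*t^3 - 490*t^2 - 63*t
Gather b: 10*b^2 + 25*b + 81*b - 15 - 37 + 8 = 10*b^2 + 106*b - 44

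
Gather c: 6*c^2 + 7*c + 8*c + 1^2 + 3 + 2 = 6*c^2 + 15*c + 6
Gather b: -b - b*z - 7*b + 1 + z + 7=b*(-z - 8) + z + 8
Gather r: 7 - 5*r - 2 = 5 - 5*r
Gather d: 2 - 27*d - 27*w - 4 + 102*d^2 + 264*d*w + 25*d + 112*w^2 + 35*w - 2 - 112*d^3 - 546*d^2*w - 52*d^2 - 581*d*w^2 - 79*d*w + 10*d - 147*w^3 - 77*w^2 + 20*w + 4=-112*d^3 + d^2*(50 - 546*w) + d*(-581*w^2 + 185*w + 8) - 147*w^3 + 35*w^2 + 28*w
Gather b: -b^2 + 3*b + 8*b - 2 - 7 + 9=-b^2 + 11*b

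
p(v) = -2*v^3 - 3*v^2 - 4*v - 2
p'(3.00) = -76.00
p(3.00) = -95.00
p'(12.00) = -940.00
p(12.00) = -3938.00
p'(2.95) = -73.92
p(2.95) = -91.25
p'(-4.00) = -76.00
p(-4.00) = 94.00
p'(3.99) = -123.46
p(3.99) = -192.76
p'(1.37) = -23.48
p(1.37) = -18.25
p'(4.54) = -154.91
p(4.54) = -269.15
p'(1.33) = -22.59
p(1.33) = -17.33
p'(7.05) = -344.52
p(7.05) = -880.11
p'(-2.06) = -17.10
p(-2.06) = 10.99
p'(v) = -6*v^2 - 6*v - 4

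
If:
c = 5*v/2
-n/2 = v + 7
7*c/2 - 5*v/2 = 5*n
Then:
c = -140/13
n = -70/13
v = -56/13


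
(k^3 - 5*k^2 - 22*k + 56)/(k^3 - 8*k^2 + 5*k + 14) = (k + 4)/(k + 1)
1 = 1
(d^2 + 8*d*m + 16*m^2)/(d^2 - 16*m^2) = (d + 4*m)/(d - 4*m)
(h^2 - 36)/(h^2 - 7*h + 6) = (h + 6)/(h - 1)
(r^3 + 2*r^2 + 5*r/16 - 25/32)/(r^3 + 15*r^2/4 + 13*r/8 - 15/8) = (r + 5/4)/(r + 3)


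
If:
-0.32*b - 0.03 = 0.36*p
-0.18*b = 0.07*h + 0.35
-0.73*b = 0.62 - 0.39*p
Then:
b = -0.61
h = -3.44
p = 0.46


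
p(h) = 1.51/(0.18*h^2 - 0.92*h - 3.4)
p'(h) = 1.51*(0.92 - 0.36*h)/(0.18*h^2 - 0.92*h - 3.4)^2 = (1.3892 - 0.5436*h)/(-0.18*h^2 + 0.92*h + 3.4)^2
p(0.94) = -0.37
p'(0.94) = 0.05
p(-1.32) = -0.81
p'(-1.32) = 0.60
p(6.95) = -1.37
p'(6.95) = -1.98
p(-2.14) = -2.49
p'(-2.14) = 6.93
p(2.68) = -0.33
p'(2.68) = -0.00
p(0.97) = -0.37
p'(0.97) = 0.05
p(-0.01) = -0.45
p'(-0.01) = 0.12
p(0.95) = -0.37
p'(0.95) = 0.05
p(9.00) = 0.52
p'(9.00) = -0.42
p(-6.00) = 0.18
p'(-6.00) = 0.06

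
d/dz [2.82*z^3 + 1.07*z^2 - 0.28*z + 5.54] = 8.46*z^2 + 2.14*z - 0.28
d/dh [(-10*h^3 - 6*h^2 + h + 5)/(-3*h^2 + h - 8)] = (30*h^4 - 20*h^3 + 237*h^2 + 126*h - 13)/(9*h^4 - 6*h^3 + 49*h^2 - 16*h + 64)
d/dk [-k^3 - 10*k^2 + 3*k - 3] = -3*k^2 - 20*k + 3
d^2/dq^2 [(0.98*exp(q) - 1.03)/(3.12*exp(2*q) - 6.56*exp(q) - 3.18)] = (9.53971200000001*exp(4*q) - 20.047872*exp(3*q) + 121.582656*exp(2*q) - 105.645184*exp(q) + 31.396776)*exp(q)/(30.371328*exp(6*q) - 191.572992*exp(5*q) + 309.92832*exp(4*q) + 108.21376*exp(3*q) - 315.88848*exp(2*q) - 199.012032*exp(q) - 32.157432)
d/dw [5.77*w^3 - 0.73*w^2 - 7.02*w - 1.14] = 17.31*w^2 - 1.46*w - 7.02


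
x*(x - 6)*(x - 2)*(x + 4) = x^4 - 4*x^3 - 20*x^2 + 48*x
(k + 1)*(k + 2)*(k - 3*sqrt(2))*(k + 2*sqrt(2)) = k^4 - sqrt(2)*k^3 + 3*k^3 - 10*k^2 - 3*sqrt(2)*k^2 - 36*k - 2*sqrt(2)*k - 24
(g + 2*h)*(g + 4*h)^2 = g^3 + 10*g^2*h + 32*g*h^2 + 32*h^3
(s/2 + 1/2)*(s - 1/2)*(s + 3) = s^3/2 + 7*s^2/4 + s/2 - 3/4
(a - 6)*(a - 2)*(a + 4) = a^3 - 4*a^2 - 20*a + 48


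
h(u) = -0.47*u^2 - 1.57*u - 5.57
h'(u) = -0.94*u - 1.57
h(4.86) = -24.30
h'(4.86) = -6.14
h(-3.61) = -6.03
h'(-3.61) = 1.82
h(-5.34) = -10.59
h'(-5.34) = 3.45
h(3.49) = -16.77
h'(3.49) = -4.85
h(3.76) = -18.12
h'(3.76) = -5.10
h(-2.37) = -4.49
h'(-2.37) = 0.66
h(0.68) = -6.85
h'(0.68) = -2.21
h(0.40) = -6.27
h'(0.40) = -1.95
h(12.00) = -92.09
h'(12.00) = -12.85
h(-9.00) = -29.51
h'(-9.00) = 6.89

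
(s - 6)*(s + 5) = s^2 - s - 30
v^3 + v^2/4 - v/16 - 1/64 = (v - 1/4)*(v + 1/4)^2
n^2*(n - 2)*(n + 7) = n^4 + 5*n^3 - 14*n^2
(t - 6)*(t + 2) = t^2 - 4*t - 12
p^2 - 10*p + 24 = (p - 6)*(p - 4)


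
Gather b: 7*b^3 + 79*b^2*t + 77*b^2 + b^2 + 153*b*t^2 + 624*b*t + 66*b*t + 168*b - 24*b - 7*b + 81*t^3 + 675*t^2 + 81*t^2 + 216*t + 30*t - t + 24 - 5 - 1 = 7*b^3 + b^2*(79*t + 78) + b*(153*t^2 + 690*t + 137) + 81*t^3 + 756*t^2 + 245*t + 18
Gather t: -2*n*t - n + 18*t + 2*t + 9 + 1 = -n + t*(20 - 2*n) + 10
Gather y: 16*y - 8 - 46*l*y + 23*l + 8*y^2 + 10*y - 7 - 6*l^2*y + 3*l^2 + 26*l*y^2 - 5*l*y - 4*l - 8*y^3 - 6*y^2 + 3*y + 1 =3*l^2 + 19*l - 8*y^3 + y^2*(26*l + 2) + y*(-6*l^2 - 51*l + 29) - 14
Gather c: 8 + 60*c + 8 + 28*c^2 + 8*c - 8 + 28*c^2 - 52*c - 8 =56*c^2 + 16*c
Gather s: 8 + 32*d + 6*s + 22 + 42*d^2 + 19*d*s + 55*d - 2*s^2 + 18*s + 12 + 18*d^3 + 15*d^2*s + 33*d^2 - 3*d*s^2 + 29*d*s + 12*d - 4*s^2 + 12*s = 18*d^3 + 75*d^2 + 99*d + s^2*(-3*d - 6) + s*(15*d^2 + 48*d + 36) + 42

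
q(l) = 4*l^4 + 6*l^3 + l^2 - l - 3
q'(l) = 16*l^3 + 18*l^2 + 2*l - 1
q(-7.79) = 11959.34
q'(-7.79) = -6487.93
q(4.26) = 1792.08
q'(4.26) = 1571.12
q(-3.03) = 179.46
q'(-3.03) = -286.89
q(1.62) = 51.06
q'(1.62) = 117.50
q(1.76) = 69.43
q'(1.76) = 145.51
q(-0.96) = -3.03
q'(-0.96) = -0.49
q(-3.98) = 642.22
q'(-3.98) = -732.55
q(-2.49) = 66.83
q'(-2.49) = -141.39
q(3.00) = 489.00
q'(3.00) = 599.00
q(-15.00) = 182487.00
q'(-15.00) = -49981.00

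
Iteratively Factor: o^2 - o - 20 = (o + 4)*(o - 5)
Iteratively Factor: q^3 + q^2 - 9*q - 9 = (q + 3)*(q^2 - 2*q - 3) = (q - 3)*(q + 3)*(q + 1)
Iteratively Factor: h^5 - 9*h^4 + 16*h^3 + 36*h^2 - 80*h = (h - 2)*(h^4 - 7*h^3 + 2*h^2 + 40*h) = (h - 2)*(h + 2)*(h^3 - 9*h^2 + 20*h) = (h - 5)*(h - 2)*(h + 2)*(h^2 - 4*h) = h*(h - 5)*(h - 2)*(h + 2)*(h - 4)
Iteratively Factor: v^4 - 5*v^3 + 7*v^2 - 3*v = (v)*(v^3 - 5*v^2 + 7*v - 3) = v*(v - 3)*(v^2 - 2*v + 1) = v*(v - 3)*(v - 1)*(v - 1)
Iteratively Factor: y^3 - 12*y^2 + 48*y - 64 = (y - 4)*(y^2 - 8*y + 16) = (y - 4)^2*(y - 4)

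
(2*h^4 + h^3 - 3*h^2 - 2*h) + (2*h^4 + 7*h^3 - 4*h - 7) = 4*h^4 + 8*h^3 - 3*h^2 - 6*h - 7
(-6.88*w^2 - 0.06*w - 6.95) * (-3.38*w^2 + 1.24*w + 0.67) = 23.2544*w^4 - 8.3284*w^3 + 18.807*w^2 - 8.6582*w - 4.6565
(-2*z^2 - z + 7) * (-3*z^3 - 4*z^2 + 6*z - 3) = 6*z^5 + 11*z^4 - 29*z^3 - 28*z^2 + 45*z - 21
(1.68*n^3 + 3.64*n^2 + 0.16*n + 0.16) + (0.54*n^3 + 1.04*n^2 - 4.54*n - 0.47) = 2.22*n^3 + 4.68*n^2 - 4.38*n - 0.31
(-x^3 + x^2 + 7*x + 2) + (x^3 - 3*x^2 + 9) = -2*x^2 + 7*x + 11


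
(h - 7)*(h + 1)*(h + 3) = h^3 - 3*h^2 - 25*h - 21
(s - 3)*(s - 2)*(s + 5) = s^3 - 19*s + 30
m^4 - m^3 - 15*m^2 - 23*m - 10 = (m - 5)*(m + 1)^2*(m + 2)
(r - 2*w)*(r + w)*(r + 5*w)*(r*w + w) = r^4*w + 4*r^3*w^2 + r^3*w - 7*r^2*w^3 + 4*r^2*w^2 - 10*r*w^4 - 7*r*w^3 - 10*w^4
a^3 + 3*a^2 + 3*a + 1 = (a + 1)^3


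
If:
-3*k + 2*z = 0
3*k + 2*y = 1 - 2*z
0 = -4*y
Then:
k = 1/6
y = 0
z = 1/4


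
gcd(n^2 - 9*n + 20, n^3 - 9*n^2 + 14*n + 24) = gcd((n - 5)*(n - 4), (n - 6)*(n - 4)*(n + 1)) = n - 4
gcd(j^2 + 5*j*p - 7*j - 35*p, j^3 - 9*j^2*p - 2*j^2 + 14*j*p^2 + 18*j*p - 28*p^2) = 1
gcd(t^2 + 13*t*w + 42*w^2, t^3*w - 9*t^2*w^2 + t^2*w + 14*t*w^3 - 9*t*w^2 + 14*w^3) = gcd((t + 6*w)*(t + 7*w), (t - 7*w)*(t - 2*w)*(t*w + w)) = 1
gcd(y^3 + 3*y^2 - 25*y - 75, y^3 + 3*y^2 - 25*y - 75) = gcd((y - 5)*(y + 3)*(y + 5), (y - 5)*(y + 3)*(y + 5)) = y^3 + 3*y^2 - 25*y - 75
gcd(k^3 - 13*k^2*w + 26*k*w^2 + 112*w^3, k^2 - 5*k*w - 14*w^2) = -k^2 + 5*k*w + 14*w^2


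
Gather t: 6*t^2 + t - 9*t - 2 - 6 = 6*t^2 - 8*t - 8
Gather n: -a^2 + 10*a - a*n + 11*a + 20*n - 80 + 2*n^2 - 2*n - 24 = -a^2 + 21*a + 2*n^2 + n*(18 - a) - 104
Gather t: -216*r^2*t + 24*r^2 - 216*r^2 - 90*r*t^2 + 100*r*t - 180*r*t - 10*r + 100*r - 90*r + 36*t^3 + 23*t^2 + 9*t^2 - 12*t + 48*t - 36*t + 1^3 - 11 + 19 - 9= -192*r^2 + 36*t^3 + t^2*(32 - 90*r) + t*(-216*r^2 - 80*r)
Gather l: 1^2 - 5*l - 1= -5*l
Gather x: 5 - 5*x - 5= -5*x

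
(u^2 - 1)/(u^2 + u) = (u - 1)/u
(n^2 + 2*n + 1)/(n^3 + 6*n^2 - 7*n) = (n^2 + 2*n + 1)/(n*(n^2 + 6*n - 7))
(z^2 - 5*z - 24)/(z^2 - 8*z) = (z + 3)/z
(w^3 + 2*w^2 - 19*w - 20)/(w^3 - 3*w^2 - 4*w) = (w + 5)/w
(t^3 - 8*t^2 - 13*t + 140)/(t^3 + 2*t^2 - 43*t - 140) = (t - 5)/(t + 5)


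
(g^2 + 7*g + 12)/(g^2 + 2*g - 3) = (g + 4)/(g - 1)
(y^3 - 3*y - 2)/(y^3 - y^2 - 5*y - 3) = (y - 2)/(y - 3)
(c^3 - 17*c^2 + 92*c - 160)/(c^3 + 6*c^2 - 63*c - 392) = (c^2 - 9*c + 20)/(c^2 + 14*c + 49)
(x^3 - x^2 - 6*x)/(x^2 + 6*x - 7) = x*(x^2 - x - 6)/(x^2 + 6*x - 7)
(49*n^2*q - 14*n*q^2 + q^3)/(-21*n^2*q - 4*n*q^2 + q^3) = (-7*n + q)/(3*n + q)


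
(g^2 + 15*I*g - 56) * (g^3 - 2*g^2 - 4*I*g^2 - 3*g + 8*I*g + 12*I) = g^5 - 2*g^4 + 11*I*g^4 + g^3 - 22*I*g^3 - 8*g^2 + 191*I*g^2 - 12*g - 448*I*g - 672*I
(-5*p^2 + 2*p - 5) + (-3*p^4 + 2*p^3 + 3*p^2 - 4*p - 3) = -3*p^4 + 2*p^3 - 2*p^2 - 2*p - 8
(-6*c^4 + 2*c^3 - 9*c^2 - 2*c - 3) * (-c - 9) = 6*c^5 + 52*c^4 - 9*c^3 + 83*c^2 + 21*c + 27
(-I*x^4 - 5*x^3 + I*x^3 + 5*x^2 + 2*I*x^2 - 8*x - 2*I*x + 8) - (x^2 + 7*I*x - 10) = -I*x^4 - 5*x^3 + I*x^3 + 4*x^2 + 2*I*x^2 - 8*x - 9*I*x + 18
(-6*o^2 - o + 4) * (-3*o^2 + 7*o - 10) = 18*o^4 - 39*o^3 + 41*o^2 + 38*o - 40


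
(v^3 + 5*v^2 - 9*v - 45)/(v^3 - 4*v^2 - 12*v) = (-v^3 - 5*v^2 + 9*v + 45)/(v*(-v^2 + 4*v + 12))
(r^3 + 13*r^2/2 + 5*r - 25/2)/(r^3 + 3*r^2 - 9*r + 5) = (r + 5/2)/(r - 1)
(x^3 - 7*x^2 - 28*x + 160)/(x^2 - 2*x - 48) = (x^2 + x - 20)/(x + 6)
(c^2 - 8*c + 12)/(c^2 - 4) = (c - 6)/(c + 2)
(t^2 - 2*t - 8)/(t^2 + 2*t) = (t - 4)/t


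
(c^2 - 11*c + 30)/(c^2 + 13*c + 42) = (c^2 - 11*c + 30)/(c^2 + 13*c + 42)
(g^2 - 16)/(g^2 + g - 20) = (g + 4)/(g + 5)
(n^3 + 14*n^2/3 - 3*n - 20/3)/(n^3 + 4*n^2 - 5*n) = (3*n^2 - n - 4)/(3*n*(n - 1))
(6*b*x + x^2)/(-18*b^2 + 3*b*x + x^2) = x/(-3*b + x)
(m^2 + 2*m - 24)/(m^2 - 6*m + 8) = (m + 6)/(m - 2)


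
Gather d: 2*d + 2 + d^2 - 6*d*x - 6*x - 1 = d^2 + d*(2 - 6*x) - 6*x + 1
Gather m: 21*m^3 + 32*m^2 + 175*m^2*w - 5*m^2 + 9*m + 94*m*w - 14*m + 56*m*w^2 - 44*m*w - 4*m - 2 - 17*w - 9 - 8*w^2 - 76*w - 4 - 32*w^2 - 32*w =21*m^3 + m^2*(175*w + 27) + m*(56*w^2 + 50*w - 9) - 40*w^2 - 125*w - 15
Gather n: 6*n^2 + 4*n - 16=6*n^2 + 4*n - 16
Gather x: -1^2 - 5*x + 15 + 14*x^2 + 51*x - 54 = 14*x^2 + 46*x - 40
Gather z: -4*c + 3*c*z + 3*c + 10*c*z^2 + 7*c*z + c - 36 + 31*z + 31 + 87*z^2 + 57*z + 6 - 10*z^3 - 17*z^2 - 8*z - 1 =-10*z^3 + z^2*(10*c + 70) + z*(10*c + 80)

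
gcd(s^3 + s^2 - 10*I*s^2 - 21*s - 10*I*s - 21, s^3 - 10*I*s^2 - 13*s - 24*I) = s - 3*I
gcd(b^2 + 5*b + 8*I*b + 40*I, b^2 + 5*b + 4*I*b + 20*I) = b + 5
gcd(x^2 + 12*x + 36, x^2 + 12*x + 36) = x^2 + 12*x + 36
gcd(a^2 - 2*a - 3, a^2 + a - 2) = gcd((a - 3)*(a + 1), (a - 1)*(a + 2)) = 1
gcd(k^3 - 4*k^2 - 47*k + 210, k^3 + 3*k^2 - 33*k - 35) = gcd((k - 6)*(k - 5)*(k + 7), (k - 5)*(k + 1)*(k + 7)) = k^2 + 2*k - 35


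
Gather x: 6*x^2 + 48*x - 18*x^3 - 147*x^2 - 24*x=-18*x^3 - 141*x^2 + 24*x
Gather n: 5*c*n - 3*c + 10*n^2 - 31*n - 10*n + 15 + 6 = -3*c + 10*n^2 + n*(5*c - 41) + 21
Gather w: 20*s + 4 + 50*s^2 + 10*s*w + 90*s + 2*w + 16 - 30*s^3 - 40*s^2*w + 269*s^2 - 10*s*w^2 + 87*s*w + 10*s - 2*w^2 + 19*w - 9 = -30*s^3 + 319*s^2 + 120*s + w^2*(-10*s - 2) + w*(-40*s^2 + 97*s + 21) + 11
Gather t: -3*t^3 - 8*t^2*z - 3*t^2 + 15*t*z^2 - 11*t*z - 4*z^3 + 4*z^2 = -3*t^3 + t^2*(-8*z - 3) + t*(15*z^2 - 11*z) - 4*z^3 + 4*z^2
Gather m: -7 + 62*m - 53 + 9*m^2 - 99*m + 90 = 9*m^2 - 37*m + 30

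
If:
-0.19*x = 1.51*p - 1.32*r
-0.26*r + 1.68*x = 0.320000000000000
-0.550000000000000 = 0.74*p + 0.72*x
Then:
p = -0.79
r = -0.90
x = 0.05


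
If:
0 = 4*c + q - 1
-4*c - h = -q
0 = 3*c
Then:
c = 0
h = 1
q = 1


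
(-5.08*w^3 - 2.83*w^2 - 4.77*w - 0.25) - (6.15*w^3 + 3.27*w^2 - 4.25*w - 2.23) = -11.23*w^3 - 6.1*w^2 - 0.52*w + 1.98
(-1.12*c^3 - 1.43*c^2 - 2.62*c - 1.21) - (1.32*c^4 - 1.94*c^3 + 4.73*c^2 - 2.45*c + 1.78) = -1.32*c^4 + 0.82*c^3 - 6.16*c^2 - 0.17*c - 2.99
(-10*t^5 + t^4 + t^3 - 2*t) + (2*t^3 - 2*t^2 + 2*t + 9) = -10*t^5 + t^4 + 3*t^3 - 2*t^2 + 9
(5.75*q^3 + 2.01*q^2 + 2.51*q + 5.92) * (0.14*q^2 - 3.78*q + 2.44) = 0.805*q^5 - 21.4536*q^4 + 6.7836*q^3 - 3.7546*q^2 - 16.2532*q + 14.4448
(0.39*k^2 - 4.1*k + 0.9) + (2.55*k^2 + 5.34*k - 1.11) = 2.94*k^2 + 1.24*k - 0.21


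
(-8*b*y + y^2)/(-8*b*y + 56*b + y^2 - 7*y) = y/(y - 7)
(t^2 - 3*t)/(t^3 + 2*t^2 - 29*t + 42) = t/(t^2 + 5*t - 14)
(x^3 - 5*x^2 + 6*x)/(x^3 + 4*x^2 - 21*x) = (x - 2)/(x + 7)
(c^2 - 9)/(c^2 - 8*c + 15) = (c + 3)/(c - 5)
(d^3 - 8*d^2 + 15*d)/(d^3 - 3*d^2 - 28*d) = (-d^2 + 8*d - 15)/(-d^2 + 3*d + 28)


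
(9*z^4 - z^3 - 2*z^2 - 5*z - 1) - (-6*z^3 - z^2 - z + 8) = 9*z^4 + 5*z^3 - z^2 - 4*z - 9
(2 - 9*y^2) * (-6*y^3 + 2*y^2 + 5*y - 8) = 54*y^5 - 18*y^4 - 57*y^3 + 76*y^2 + 10*y - 16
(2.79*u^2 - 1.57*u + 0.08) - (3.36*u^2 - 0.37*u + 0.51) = -0.57*u^2 - 1.2*u - 0.43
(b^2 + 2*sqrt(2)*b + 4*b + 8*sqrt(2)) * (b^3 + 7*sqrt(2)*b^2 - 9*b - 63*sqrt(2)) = b^5 + 4*b^4 + 9*sqrt(2)*b^4 + 19*b^3 + 36*sqrt(2)*b^3 - 81*sqrt(2)*b^2 + 76*b^2 - 324*sqrt(2)*b - 252*b - 1008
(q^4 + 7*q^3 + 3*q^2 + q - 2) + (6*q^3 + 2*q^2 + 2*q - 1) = q^4 + 13*q^3 + 5*q^2 + 3*q - 3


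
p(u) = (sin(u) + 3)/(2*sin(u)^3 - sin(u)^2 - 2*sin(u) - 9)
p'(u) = (sin(u) + 3)*(-6*sin(u)^2*cos(u) + 2*sin(u)*cos(u) + 2*cos(u))/(2*sin(u)^3 - sin(u)^2 - 2*sin(u) - 9)^2 + cos(u)/(2*sin(u)^3 - sin(u)^2 - 2*sin(u) - 9)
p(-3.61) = -0.35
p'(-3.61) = 0.04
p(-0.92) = -0.24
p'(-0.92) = -0.12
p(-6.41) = -0.33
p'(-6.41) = -0.05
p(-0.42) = -0.31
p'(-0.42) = -0.10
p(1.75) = -0.40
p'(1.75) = 0.03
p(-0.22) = -0.32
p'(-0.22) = -0.07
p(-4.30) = -0.39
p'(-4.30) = 0.06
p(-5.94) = -0.34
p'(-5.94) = -0.03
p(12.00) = -0.29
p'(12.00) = -0.12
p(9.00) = -0.35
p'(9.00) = 0.03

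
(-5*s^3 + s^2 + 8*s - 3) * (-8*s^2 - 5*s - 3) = 40*s^5 + 17*s^4 - 54*s^3 - 19*s^2 - 9*s + 9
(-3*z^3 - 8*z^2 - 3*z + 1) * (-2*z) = 6*z^4 + 16*z^3 + 6*z^2 - 2*z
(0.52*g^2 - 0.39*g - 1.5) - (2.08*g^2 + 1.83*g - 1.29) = -1.56*g^2 - 2.22*g - 0.21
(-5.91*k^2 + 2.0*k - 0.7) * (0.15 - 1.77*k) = 10.4607*k^3 - 4.4265*k^2 + 1.539*k - 0.105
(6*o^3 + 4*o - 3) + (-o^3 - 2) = 5*o^3 + 4*o - 5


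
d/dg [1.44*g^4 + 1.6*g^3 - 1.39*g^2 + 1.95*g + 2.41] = 5.76*g^3 + 4.8*g^2 - 2.78*g + 1.95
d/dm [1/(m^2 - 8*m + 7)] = 2*(4 - m)/(m^2 - 8*m + 7)^2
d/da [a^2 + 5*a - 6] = 2*a + 5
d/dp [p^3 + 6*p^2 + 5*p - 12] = 3*p^2 + 12*p + 5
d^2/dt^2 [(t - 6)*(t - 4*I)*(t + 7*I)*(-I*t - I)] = -12*I*t^2 + t*(18 + 30*I) - 30 - 44*I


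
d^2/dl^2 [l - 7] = 0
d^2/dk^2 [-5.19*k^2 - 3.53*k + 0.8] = -10.3800000000000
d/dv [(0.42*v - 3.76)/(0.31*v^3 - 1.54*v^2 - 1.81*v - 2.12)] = (-0.2604*v^3 + 4.1436*v^2 - 11.5808*v - 7.696)/(0.0961*v^6 - 0.9548*v^5 + 1.2494*v^4 + 4.2604*v^3 + 9.8057*v^2 + 7.6744*v + 4.4944)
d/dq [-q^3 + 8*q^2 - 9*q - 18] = -3*q^2 + 16*q - 9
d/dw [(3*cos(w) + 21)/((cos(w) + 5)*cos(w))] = 3*(sin(w) + 35*sin(w)/cos(w)^2 + 14*tan(w))/(cos(w) + 5)^2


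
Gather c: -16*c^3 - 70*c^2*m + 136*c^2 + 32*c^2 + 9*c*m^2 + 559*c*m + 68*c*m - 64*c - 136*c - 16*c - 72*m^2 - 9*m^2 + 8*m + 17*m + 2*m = -16*c^3 + c^2*(168 - 70*m) + c*(9*m^2 + 627*m - 216) - 81*m^2 + 27*m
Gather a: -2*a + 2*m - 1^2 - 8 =-2*a + 2*m - 9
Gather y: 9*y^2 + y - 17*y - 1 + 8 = 9*y^2 - 16*y + 7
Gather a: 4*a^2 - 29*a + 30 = 4*a^2 - 29*a + 30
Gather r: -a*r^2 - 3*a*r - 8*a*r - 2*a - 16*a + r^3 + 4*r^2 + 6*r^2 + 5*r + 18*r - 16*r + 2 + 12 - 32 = -18*a + r^3 + r^2*(10 - a) + r*(7 - 11*a) - 18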